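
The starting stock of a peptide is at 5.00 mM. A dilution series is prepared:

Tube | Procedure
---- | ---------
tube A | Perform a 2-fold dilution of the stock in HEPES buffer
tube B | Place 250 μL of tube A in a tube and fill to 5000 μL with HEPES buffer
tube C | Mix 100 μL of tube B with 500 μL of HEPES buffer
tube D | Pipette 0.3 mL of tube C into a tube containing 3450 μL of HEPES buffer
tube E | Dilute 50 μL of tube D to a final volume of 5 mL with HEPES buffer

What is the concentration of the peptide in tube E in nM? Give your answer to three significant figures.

16.7 nM

Step 1: 2-fold → factor 2
Step 2: 250 μL brought to 5000 μL → factor 5000/250 = 20
Step 3: 100 μL + 500 μL = 600 μL total → factor 600/100 = 6
Step 4: 0.3 mL + 3450 μL = 3.75 mL total → factor 3.75/0.3 = 12.5
Step 5: 50 μL brought to 5 mL → factor 5000/50 = 100
Overall dilution factor = 2 × 20 × 6 × 12.5 × 100 = 3 × 10^5
Final = 5.00 mM / 3 × 10^5 = 1.667 × 10^-5 mM = 16.7 nM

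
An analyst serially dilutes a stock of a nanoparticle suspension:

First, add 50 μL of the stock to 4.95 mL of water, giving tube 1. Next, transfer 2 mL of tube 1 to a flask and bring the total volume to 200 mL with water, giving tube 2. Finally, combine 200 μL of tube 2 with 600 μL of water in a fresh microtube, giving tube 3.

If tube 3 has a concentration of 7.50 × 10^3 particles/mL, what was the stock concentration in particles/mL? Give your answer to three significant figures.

3.00 × 10^8 particles/mL

Step 1: 50 μL + 4.95 mL = 5000 μL total → factor 5000/50 = 100
Step 2: 2 mL brought to 200 mL → factor 200/2 = 100
Step 3: 200 μL + 600 μL = 800 μL total → factor 800/200 = 4
Overall dilution factor = 100 × 100 × 4 = 40000
Stock = 7.50 × 10^3 particles/mL × 40000 = 3.00 × 10^8 particles/mL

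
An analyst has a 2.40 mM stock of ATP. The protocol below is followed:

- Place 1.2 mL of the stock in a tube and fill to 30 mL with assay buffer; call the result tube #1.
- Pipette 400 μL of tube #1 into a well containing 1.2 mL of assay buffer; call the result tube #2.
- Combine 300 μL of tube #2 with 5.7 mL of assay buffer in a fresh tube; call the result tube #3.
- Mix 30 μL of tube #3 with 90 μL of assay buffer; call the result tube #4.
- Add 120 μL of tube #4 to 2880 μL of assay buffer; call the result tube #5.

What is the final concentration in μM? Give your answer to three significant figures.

0.0120 μM

Step 1: 1.2 mL brought to 30 mL → factor 30/1.2 = 25
Step 2: 400 μL + 1.2 mL = 1600 μL total → factor 1600/400 = 4
Step 3: 300 μL + 5.7 mL = 6000 μL total → factor 6000/300 = 20
Step 4: 30 μL + 90 μL = 120 μL total → factor 120/30 = 4
Step 5: 120 μL + 2880 μL = 3000 μL total → factor 3000/120 = 25
Overall dilution factor = 25 × 4 × 20 × 4 × 25 = 2 × 10^5
Final = 2.40 mM / 2 × 10^5 = 1.200 × 10^-5 mM = 0.0120 μM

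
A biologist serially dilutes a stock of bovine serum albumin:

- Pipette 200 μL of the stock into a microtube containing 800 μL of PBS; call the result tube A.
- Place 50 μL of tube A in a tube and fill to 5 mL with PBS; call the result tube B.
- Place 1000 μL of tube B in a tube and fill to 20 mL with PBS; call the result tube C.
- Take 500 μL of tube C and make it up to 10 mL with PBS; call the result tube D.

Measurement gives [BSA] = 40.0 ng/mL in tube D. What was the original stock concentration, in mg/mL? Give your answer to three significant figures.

8.00 mg/mL

Step 1: 200 μL + 800 μL = 1000 μL total → factor 1000/200 = 5
Step 2: 50 μL brought to 5 mL → factor 5000/50 = 100
Step 3: 1000 μL brought to 20 mL → factor 20000/1000 = 20
Step 4: 500 μL brought to 10 mL → factor 10000/500 = 20
Overall dilution factor = 5 × 100 × 20 × 20 = 2 × 10^5
Stock = 40.0 ng/mL × 2 × 10^5 = 8.000 × 10^6 ng/mL = 8.00 mg/mL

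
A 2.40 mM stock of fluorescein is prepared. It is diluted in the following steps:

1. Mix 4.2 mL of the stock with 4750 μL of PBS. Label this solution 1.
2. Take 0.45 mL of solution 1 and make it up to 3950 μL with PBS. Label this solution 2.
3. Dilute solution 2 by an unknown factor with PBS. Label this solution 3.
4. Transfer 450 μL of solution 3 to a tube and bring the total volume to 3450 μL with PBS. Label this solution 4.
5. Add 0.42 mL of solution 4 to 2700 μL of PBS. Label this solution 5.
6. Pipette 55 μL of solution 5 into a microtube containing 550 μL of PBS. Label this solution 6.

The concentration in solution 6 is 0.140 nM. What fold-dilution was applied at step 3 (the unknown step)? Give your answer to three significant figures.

Step 1: 4.2 mL + 4750 μL = 8.95 mL total → factor 8.95/4.2 = 2.131
Step 2: 0.45 mL brought to 3950 μL → factor 3.95/0.45 = 8.7778
Step 3: unknown factor x
Step 4: 450 μL brought to 3450 μL → factor 3450/450 = 7.6667
Step 5: 0.42 mL + 2700 μL = 3.12 mL total → factor 3.12/0.42 = 7.4286
Step 6: 55 μL + 550 μL = 605 μL total → factor 605/55 = 11
Product of known-step factors = 11718
Overall factor = 2.40 mM / (0.140 nM) = 1.7143 × 10^7
x = 1.7143 × 10^7 / 11718 = 1.46 × 10^3

1.46 × 10^3-fold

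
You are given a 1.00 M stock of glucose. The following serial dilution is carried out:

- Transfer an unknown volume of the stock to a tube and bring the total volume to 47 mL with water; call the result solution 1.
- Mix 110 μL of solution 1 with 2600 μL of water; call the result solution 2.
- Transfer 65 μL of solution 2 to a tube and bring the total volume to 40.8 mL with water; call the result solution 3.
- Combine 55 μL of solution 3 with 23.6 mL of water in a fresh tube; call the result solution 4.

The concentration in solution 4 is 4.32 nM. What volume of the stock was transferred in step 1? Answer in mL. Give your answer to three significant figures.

1.35 mL

Step 1: v brought to 47 mL → factor = 47 mL/v
Step 2: 110 μL + 2600 μL = 2710 μL total → factor 2710/110 = 24.636
Step 3: 65 μL brought to 40.8 mL → factor 40800/65 = 627.69
Step 4: 55 μL + 23.6 mL = 23655 μL total → factor 23655/55 = 430.09
Product of known-step factors = 6.6509 × 10^6
Overall factor = 1.00 M / (4.32 nM) = 2.3148 × 10^8
Step-1 factor = 2.3148 × 10^8 / 6.6509 × 10^6 = 34.804
v = 47 mL / 34.804 = 1.35 mL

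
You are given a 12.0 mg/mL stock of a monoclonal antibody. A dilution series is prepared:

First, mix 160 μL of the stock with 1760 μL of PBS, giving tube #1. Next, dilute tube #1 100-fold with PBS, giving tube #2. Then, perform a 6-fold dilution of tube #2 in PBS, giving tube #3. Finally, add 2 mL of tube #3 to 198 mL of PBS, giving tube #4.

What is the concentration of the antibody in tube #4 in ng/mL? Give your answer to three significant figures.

Step 1: 160 μL + 1760 μL = 1920 μL total → factor 1920/160 = 12
Step 2: 100-fold → factor 100
Step 3: 6-fold → factor 6
Step 4: 2 mL + 198 mL = 200 mL total → factor 200/2 = 100
Overall dilution factor = 12 × 100 × 6 × 100 = 7.2 × 10^5
Final = 12.0 mg/mL / 7.2 × 10^5 = 1.667 × 10^-5 mg/mL = 16.7 ng/mL

16.7 ng/mL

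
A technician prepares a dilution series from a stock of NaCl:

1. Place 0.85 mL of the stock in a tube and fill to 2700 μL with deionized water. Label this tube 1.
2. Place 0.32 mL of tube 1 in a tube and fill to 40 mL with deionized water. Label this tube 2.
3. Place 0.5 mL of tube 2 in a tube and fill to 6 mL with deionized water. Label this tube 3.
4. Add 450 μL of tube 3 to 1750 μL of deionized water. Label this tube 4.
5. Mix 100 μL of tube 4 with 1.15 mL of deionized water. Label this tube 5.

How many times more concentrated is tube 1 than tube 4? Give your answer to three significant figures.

7.33 × 10^3

Step 1: 0.85 mL brought to 2700 μL → factor 2.7/0.85 = 3.1765
Step 2: 0.32 mL brought to 40 mL → factor 40/0.32 = 125
Step 3: 0.5 mL brought to 6 mL → factor 6/0.5 = 12
Step 4: 450 μL + 1750 μL = 2200 μL total → factor 2200/450 = 4.8889
Dilution factor to tube 1 = 3.1765; to tube 4 = 23294
[tube 1]/[tube 4] = (factor to tube 4)/(factor to tube 1) = 23294/3.1765 = 7.33 × 10^3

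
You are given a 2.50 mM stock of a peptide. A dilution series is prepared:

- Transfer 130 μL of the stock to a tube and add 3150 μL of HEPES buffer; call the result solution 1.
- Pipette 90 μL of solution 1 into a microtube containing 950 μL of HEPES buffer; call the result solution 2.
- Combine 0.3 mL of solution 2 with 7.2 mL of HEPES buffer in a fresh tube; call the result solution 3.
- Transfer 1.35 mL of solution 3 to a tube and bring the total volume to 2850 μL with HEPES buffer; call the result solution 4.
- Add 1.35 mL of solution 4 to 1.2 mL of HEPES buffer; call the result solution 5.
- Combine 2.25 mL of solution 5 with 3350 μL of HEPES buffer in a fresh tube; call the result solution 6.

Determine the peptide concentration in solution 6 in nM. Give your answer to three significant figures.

34.6 nM

Step 1: 130 μL + 3150 μL = 3280 μL total → factor 3280/130 = 25.231
Step 2: 90 μL + 950 μL = 1040 μL total → factor 1040/90 = 11.556
Step 3: 0.3 mL + 7.2 mL = 7.5 mL total → factor 7.5/0.3 = 25
Step 4: 1.35 mL brought to 2850 μL → factor 2.85/1.35 = 2.1111
Step 5: 1.35 mL + 1.2 mL = 2.55 mL total → factor 2.55/1.35 = 1.8889
Step 6: 2.25 mL + 3350 μL = 5.6 mL total → factor 5.6/2.25 = 2.4889
Overall dilution factor = 25.231 × 11.556 × 25 × 2.1111 × 1.8889 × 2.4889 = 72341
Final = 2.50 mM / 72341 = 3.456 × 10^-5 mM = 34.6 nM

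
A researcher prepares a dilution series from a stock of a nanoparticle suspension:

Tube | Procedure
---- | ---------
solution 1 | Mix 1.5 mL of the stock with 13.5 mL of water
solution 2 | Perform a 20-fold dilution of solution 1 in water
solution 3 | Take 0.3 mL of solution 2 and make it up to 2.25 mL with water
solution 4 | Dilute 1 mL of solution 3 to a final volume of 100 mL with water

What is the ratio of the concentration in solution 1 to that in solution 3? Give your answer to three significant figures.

Step 1: 1.5 mL + 13.5 mL = 15 mL total → factor 15/1.5 = 10
Step 2: 20-fold → factor 20
Step 3: 0.3 mL brought to 2.25 mL → factor 2.25/0.3 = 7.5
Dilution factor to solution 1 = 10; to solution 3 = 1500
[solution 1]/[solution 3] = (factor to solution 3)/(factor to solution 1) = 1500/10 = 150

150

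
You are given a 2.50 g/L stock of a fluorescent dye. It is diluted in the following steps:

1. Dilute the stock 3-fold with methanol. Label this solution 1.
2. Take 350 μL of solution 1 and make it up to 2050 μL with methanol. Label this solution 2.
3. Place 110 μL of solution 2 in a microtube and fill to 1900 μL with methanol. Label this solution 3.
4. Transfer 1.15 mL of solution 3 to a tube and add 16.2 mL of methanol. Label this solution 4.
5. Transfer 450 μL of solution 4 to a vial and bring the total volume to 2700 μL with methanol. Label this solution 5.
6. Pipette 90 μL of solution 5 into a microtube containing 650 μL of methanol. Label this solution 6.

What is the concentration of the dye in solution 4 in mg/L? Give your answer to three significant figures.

Step 1: 3-fold → factor 3
Step 2: 350 μL brought to 2050 μL → factor 2050/350 = 5.8571
Step 3: 110 μL brought to 1900 μL → factor 1900/110 = 17.273
Step 4: 1.15 mL + 16.2 mL = 17.35 mL total → factor 17.35/1.15 = 15.087
Dilution factor through solution 4 = 3 × 5.8571 × 17.273 × 15.087 = 4579
[solution 4] = 2.50 g/L / 4579 = 0.0005460 g/L = 0.546 mg/L

0.546 mg/L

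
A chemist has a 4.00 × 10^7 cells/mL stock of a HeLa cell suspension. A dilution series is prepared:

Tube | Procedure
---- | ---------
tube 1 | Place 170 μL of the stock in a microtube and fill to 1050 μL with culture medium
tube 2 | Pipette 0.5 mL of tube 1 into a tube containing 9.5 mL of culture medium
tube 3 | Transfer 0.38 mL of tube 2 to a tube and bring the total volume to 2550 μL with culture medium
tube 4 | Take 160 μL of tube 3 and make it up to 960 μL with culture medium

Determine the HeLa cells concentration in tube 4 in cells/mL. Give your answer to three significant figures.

8.04 × 10^3 cells/mL

Step 1: 170 μL brought to 1050 μL → factor 1050/170 = 6.1765
Step 2: 0.5 mL + 9.5 mL = 10 mL total → factor 10/0.5 = 20
Step 3: 0.38 mL brought to 2550 μL → factor 2.55/0.38 = 6.7105
Step 4: 160 μL brought to 960 μL → factor 960/160 = 6
Overall dilution factor = 6.1765 × 20 × 6.7105 × 6 = 4973.7
Final = 4.00 × 10^7 cells/mL / 4973.7 = 8.04 × 10^3 cells/mL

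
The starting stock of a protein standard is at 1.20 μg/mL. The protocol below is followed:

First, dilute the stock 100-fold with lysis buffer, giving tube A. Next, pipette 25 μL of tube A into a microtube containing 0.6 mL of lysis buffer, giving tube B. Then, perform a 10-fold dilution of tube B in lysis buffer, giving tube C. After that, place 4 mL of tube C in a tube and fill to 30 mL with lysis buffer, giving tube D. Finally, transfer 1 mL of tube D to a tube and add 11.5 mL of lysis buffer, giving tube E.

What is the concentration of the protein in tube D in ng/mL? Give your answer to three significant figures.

0.00640 ng/mL

Step 1: 100-fold → factor 100
Step 2: 25 μL + 0.6 mL = 625 μL total → factor 625/25 = 25
Step 3: 10-fold → factor 10
Step 4: 4 mL brought to 30 mL → factor 30/4 = 7.5
Dilution factor through tube D = 100 × 25 × 10 × 7.5 = 1.875 × 10^5
[tube D] = 1.20 μg/mL / 1.875 × 10^5 = 6.400 × 10^-6 μg/mL = 0.00640 ng/mL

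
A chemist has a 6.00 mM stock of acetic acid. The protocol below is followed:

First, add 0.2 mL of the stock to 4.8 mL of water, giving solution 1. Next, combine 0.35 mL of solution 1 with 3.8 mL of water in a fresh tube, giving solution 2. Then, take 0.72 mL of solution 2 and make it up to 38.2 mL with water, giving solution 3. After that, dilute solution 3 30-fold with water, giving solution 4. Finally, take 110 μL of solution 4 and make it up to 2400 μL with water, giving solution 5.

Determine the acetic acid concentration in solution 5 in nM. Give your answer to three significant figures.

Step 1: 0.2 mL + 4.8 mL = 5 mL total → factor 5/0.2 = 25
Step 2: 0.35 mL + 3.8 mL = 4.15 mL total → factor 4.15/0.35 = 11.857
Step 3: 0.72 mL brought to 38.2 mL → factor 38.2/0.72 = 53.056
Step 4: 30-fold → factor 30
Step 5: 110 μL brought to 2400 μL → factor 2400/110 = 21.818
Overall dilution factor = 25 × 11.857 × 53.056 × 30 × 21.818 = 1.0294 × 10^7
Final = 6.00 mM / 1.0294 × 10^7 = 5.829 × 10^-7 mM = 0.583 nM

0.583 nM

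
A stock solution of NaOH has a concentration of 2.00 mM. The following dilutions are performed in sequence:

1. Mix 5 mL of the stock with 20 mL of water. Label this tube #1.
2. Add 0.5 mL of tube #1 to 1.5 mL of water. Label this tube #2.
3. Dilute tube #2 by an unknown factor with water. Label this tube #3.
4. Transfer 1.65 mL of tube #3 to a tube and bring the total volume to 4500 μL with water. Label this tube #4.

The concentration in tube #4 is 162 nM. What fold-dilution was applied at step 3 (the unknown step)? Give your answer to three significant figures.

Step 1: 5 mL + 20 mL = 25 mL total → factor 25/5 = 5
Step 2: 0.5 mL + 1.5 mL = 2 mL total → factor 2/0.5 = 4
Step 3: unknown factor x
Step 4: 1.65 mL brought to 4500 μL → factor 4.5/1.65 = 2.7273
Product of known-step factors = 54.545
Overall factor = 2.00 mM / (162 nM) = 12346
x = 12346 / 54.545 = 226

226-fold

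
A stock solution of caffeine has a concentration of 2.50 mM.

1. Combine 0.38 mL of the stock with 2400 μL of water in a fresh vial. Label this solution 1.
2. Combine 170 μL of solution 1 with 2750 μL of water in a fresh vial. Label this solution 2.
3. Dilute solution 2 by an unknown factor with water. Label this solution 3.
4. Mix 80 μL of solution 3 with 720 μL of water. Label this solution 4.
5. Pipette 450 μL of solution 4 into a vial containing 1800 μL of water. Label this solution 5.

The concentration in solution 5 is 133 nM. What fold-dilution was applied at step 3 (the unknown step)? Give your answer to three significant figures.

Step 1: 0.38 mL + 2400 μL = 2.78 mL total → factor 2.78/0.38 = 7.3158
Step 2: 170 μL + 2750 μL = 2920 μL total → factor 2920/170 = 17.176
Step 3: unknown factor x
Step 4: 80 μL + 720 μL = 800 μL total → factor 800/80 = 10
Step 5: 450 μL + 1800 μL = 2250 μL total → factor 2250/450 = 5
Product of known-step factors = 6283
Overall factor = 2.50 mM / (133 nM) = 18797
x = 18797 / 6283 = 2.99

2.99-fold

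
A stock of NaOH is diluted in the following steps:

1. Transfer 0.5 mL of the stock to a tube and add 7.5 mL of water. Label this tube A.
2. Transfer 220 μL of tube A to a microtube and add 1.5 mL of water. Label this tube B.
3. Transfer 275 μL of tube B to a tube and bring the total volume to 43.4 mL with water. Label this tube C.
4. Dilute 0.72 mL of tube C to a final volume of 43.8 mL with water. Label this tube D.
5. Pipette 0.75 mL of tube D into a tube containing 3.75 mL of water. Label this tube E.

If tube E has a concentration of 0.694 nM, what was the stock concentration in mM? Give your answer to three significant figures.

5.00 mM

Step 1: 0.5 mL + 7.5 mL = 8 mL total → factor 8/0.5 = 16
Step 2: 220 μL + 1.5 mL = 1720 μL total → factor 1720/220 = 7.8182
Step 3: 275 μL brought to 43.4 mL → factor 43400/275 = 157.82
Step 4: 0.72 mL brought to 43.8 mL → factor 43.8/0.72 = 60.833
Step 5: 0.75 mL + 3.75 mL = 4.5 mL total → factor 4.5/0.75 = 6
Overall dilution factor = 16 × 7.8182 × 157.82 × 60.833 × 6 = 7.2057 × 10^6
Stock = 0.694 nM × 7.2057 × 10^6 = 5.001 × 10^6 nM = 5.00 mM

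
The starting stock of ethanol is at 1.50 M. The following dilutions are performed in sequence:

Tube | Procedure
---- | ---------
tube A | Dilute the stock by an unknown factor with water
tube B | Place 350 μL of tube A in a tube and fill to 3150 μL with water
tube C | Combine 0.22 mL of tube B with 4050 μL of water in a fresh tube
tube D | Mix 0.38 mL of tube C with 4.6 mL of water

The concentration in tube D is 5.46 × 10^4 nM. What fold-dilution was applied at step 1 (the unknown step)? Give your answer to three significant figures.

12.0-fold

Step 1: unknown factor x
Step 2: 350 μL brought to 3150 μL → factor 3150/350 = 9
Step 3: 0.22 mL + 4050 μL = 4.27 mL total → factor 4.27/0.22 = 19.409
Step 4: 0.38 mL + 4.6 mL = 4.98 mL total → factor 4.98/0.38 = 13.105
Product of known-step factors = 2289.3
Overall factor = 1.50 M / (5.46 × 10^4 nM) = 27473
x = 27473 / 2289.3 = 12.0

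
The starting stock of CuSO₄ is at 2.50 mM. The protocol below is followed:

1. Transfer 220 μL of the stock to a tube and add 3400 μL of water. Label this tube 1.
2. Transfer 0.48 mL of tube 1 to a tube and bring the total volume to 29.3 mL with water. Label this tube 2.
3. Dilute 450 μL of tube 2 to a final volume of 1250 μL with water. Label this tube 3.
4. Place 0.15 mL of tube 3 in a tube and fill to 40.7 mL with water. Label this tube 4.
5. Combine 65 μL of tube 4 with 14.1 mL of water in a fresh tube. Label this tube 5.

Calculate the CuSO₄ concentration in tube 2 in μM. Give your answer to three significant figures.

2.49 μM

Step 1: 220 μL + 3400 μL = 3620 μL total → factor 3620/220 = 16.455
Step 2: 0.48 mL brought to 29.3 mL → factor 29.3/0.48 = 61.042
Dilution factor through tube 2 = 16.455 × 61.042 = 1004.4
[tube 2] = 2.50 mM / 1004.4 = 0.002489 mM = 2.49 μM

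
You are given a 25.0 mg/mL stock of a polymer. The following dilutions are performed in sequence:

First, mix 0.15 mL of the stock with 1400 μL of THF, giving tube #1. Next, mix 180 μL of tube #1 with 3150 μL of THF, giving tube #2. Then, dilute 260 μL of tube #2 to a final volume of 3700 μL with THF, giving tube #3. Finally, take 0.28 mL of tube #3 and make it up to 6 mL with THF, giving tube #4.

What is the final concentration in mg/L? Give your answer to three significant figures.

0.429 mg/L

Step 1: 0.15 mL + 1400 μL = 1.55 mL total → factor 1.55/0.15 = 10.333
Step 2: 180 μL + 3150 μL = 3330 μL total → factor 3330/180 = 18.5
Step 3: 260 μL brought to 3700 μL → factor 3700/260 = 14.231
Step 4: 0.28 mL brought to 6 mL → factor 6/0.28 = 21.429
Overall dilution factor = 10.333 × 18.5 × 14.231 × 21.429 = 58295
Final = 25.0 mg/mL / 58295 = 0.0004289 mg/mL = 0.429 mg/L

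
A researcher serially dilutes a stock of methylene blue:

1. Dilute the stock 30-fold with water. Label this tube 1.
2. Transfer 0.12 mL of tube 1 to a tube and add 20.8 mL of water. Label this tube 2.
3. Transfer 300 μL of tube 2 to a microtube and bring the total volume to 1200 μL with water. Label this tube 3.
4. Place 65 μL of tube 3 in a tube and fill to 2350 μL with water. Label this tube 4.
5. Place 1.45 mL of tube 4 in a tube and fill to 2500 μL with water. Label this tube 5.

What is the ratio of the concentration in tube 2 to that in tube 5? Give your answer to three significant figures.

Step 1: 30-fold → factor 30
Step 2: 0.12 mL + 20.8 mL = 20.92 mL total → factor 20.92/0.12 = 174.33
Step 3: 300 μL brought to 1200 μL → factor 1200/300 = 4
Step 4: 65 μL brought to 2350 μL → factor 2350/65 = 36.154
Step 5: 1.45 mL brought to 2500 μL → factor 2.5/1.45 = 1.7241
Dilution factor to tube 2 = 5230; to tube 5 = 1.304 × 10^6
[tube 2]/[tube 5] = (factor to tube 5)/(factor to tube 2) = 1.304 × 10^6/5230 = 249

249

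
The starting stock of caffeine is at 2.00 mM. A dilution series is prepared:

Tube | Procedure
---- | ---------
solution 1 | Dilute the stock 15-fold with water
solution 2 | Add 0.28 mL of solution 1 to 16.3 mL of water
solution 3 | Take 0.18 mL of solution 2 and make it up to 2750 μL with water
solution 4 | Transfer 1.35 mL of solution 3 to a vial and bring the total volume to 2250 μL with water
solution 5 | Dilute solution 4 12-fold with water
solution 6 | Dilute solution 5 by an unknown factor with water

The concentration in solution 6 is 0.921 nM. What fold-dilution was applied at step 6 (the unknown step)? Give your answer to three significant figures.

8.00-fold

Step 1: 15-fold → factor 15
Step 2: 0.28 mL + 16.3 mL = 16.58 mL total → factor 16.58/0.28 = 59.214
Step 3: 0.18 mL brought to 2750 μL → factor 2.75/0.18 = 15.278
Step 4: 1.35 mL brought to 2250 μL → factor 2.25/1.35 = 1.6667
Step 5: 12-fold → factor 12
Step 6: unknown factor x
Product of known-step factors = 2.714 × 10^5
Overall factor = 2.00 mM / (0.921 nM) = 2.1716 × 10^6
x = 2.1716 × 10^6 / 2.714 × 10^5 = 8.00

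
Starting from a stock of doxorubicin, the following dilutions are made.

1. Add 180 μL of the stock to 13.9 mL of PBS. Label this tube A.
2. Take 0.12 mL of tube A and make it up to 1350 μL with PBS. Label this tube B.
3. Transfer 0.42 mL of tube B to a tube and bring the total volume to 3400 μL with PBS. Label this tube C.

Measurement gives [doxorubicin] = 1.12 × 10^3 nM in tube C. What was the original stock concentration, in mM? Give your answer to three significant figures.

7.98 mM

Step 1: 180 μL + 13.9 mL = 14080 μL total → factor 14080/180 = 78.222
Step 2: 0.12 mL brought to 1350 μL → factor 1.35/0.12 = 11.25
Step 3: 0.42 mL brought to 3400 μL → factor 3.4/0.42 = 8.0952
Overall dilution factor = 78.222 × 11.25 × 8.0952 = 7123.8
Stock = 1.12 × 10^3 nM × 7123.8 = 7.979 × 10^6 nM = 7.98 mM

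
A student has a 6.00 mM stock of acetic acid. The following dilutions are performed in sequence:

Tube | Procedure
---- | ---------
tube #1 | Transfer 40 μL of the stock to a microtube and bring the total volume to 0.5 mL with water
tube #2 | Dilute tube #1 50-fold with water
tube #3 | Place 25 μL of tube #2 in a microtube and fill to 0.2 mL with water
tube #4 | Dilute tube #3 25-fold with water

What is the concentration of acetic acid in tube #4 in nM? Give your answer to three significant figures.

48.0 nM

Step 1: 40 μL brought to 0.5 mL → factor 500/40 = 12.5
Step 2: 50-fold → factor 50
Step 3: 25 μL brought to 0.2 mL → factor 200/25 = 8
Step 4: 25-fold → factor 25
Overall dilution factor = 12.5 × 50 × 8 × 25 = 1.25 × 10^5
Final = 6.00 mM / 1.25 × 10^5 = 4.800 × 10^-5 mM = 48.0 nM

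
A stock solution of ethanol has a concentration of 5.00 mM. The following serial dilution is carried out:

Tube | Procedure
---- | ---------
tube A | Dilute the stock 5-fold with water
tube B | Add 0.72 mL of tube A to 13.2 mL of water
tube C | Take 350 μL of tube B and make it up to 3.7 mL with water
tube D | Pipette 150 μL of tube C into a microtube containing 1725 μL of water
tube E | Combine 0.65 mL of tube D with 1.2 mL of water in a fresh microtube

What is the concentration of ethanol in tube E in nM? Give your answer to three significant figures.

Step 1: 5-fold → factor 5
Step 2: 0.72 mL + 13.2 mL = 13.92 mL total → factor 13.92/0.72 = 19.333
Step 3: 350 μL brought to 3.7 mL → factor 3700/350 = 10.571
Step 4: 150 μL + 1725 μL = 1875 μL total → factor 1875/150 = 12.5
Step 5: 0.65 mL + 1.2 mL = 1.85 mL total → factor 1.85/0.65 = 2.8462
Overall dilution factor = 5 × 19.333 × 10.571 × 12.5 × 2.8462 = 36356
Final = 5.00 mM / 36356 = 0.0001375 mM = 138 nM

138 nM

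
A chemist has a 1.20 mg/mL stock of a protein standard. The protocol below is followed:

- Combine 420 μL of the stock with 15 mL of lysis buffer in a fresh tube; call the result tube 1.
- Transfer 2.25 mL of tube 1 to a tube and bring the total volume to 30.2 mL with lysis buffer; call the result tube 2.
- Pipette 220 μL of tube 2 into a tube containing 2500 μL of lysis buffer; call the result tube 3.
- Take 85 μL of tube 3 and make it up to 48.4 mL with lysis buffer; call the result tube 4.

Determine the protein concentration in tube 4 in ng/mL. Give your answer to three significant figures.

0.346 ng/mL

Step 1: 420 μL + 15 mL = 15420 μL total → factor 15420/420 = 36.714
Step 2: 2.25 mL brought to 30.2 mL → factor 30.2/2.25 = 13.422
Step 3: 220 μL + 2500 μL = 2720 μL total → factor 2720/220 = 12.364
Step 4: 85 μL brought to 48.4 mL → factor 48400/85 = 569.41
Overall dilution factor = 36.714 × 13.422 × 12.364 × 569.41 = 3.4692 × 10^6
Final = 1.20 mg/mL / 3.4692 × 10^6 = 3.459 × 10^-7 mg/mL = 0.346 ng/mL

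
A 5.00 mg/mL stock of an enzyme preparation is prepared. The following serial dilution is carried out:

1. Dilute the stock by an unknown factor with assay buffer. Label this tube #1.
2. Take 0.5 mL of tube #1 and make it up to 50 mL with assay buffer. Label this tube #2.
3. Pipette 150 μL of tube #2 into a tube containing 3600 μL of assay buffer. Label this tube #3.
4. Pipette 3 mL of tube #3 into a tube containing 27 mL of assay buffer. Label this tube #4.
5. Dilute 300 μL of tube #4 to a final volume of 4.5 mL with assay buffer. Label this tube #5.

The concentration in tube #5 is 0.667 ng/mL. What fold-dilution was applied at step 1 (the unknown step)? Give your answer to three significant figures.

20.0-fold

Step 1: unknown factor x
Step 2: 0.5 mL brought to 50 mL → factor 50/0.5 = 100
Step 3: 150 μL + 3600 μL = 3750 μL total → factor 3750/150 = 25
Step 4: 3 mL + 27 mL = 30 mL total → factor 30/3 = 10
Step 5: 300 μL brought to 4.5 mL → factor 4500/300 = 15
Product of known-step factors = 3.75 × 10^5
Overall factor = 5.00 mg/mL / (0.667 ng/mL) = 7.4963 × 10^6
x = 7.4963 × 10^6 / 3.75 × 10^5 = 20.0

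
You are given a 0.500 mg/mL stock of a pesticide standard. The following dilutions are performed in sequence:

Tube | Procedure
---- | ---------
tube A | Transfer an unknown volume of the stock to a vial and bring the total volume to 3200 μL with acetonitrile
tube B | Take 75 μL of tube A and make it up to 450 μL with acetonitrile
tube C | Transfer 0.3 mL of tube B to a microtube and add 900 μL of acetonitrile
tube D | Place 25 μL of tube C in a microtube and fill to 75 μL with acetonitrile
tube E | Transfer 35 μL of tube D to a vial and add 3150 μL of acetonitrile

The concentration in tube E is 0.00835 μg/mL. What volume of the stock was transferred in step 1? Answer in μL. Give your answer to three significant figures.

350 μL

Step 1: v brought to 3200 μL → factor = 3200 μL/v
Step 2: 75 μL brought to 450 μL → factor 450/75 = 6
Step 3: 0.3 mL + 900 μL = 1.2 mL total → factor 1.2/0.3 = 4
Step 4: 25 μL brought to 75 μL → factor 75/25 = 3
Step 5: 35 μL + 3150 μL = 3185 μL total → factor 3185/35 = 91
Product of known-step factors = 6552
Overall factor = 0.500 mg/mL / (0.00835 μg/mL) = 59880
Step-1 factor = 59880 / 6552 = 9.1392
v = 3200 μL / 9.1392 = 350 μL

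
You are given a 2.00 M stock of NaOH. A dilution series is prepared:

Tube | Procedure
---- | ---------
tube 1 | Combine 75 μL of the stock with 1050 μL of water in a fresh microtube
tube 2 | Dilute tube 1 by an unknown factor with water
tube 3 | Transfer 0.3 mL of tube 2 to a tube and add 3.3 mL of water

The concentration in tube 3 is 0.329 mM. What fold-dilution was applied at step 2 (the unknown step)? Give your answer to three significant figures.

33.8-fold

Step 1: 75 μL + 1050 μL = 1125 μL total → factor 1125/75 = 15
Step 2: unknown factor x
Step 3: 0.3 mL + 3.3 mL = 3.6 mL total → factor 3.6/0.3 = 12
Product of known-step factors = 180
Overall factor = 2.00 M / (0.329 mM) = 6079
x = 6079 / 180 = 33.8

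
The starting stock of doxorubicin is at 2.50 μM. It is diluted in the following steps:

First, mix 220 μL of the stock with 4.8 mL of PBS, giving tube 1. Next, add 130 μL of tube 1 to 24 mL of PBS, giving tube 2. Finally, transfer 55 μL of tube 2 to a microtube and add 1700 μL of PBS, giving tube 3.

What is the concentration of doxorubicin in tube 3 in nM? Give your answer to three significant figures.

0.0185 nM

Step 1: 220 μL + 4.8 mL = 5020 μL total → factor 5020/220 = 22.818
Step 2: 130 μL + 24 mL = 24130 μL total → factor 24130/130 = 185.62
Step 3: 55 μL + 1700 μL = 1755 μL total → factor 1755/55 = 31.909
Overall dilution factor = 22.818 × 185.62 × 31.909 = 1.3515 × 10^5
Final = 2.50 μM / 1.3515 × 10^5 = 1.850 × 10^-5 μM = 0.0185 nM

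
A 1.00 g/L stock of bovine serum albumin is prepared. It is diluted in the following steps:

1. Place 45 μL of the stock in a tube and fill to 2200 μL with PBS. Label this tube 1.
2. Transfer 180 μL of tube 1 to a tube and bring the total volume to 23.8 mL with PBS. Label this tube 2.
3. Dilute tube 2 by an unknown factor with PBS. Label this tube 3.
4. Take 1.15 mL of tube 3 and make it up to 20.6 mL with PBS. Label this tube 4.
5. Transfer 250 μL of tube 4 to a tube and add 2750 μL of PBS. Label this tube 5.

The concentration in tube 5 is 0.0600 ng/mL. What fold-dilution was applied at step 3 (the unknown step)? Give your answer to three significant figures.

Step 1: 45 μL brought to 2200 μL → factor 2200/45 = 48.889
Step 2: 180 μL brought to 23.8 mL → factor 23800/180 = 132.22
Step 3: unknown factor x
Step 4: 1.15 mL brought to 20.6 mL → factor 20.6/1.15 = 17.913
Step 5: 250 μL + 2750 μL = 3000 μL total → factor 3000/250 = 12
Product of known-step factors = 1.3895 × 10^6
Overall factor = 1.00 g/L / (0.0600 ng/mL) = 1.6667 × 10^7
x = 1.6667 × 10^7 / 1.3895 × 10^6 = 12.0

12.0-fold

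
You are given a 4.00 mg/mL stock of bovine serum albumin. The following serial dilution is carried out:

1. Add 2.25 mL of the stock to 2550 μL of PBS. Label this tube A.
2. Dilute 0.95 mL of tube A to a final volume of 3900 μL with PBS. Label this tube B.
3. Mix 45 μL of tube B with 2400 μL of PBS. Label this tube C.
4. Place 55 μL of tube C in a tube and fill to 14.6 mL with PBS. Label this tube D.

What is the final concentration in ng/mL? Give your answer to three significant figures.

31.7 ng/mL

Step 1: 2.25 mL + 2550 μL = 4.8 mL total → factor 4.8/2.25 = 2.1333
Step 2: 0.95 mL brought to 3900 μL → factor 3.9/0.95 = 4.1053
Step 3: 45 μL + 2400 μL = 2445 μL total → factor 2445/45 = 54.333
Step 4: 55 μL brought to 14.6 mL → factor 14600/55 = 265.45
Overall dilution factor = 2.1333 × 4.1053 × 54.333 × 265.45 = 1.2632 × 10^5
Final = 4.00 mg/mL / 1.2632 × 10^5 = 3.167 × 10^-5 mg/mL = 31.7 ng/mL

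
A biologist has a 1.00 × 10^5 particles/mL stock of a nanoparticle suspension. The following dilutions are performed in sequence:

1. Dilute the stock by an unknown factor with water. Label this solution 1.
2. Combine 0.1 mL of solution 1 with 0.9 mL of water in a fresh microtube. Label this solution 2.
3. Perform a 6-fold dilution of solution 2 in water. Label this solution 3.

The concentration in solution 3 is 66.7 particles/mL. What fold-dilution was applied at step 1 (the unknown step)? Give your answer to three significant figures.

25.0-fold

Step 1: unknown factor x
Step 2: 0.1 mL + 0.9 mL = 1 mL total → factor 1/0.1 = 10
Step 3: 6-fold → factor 6
Product of known-step factors = 60
Overall factor = 1.00 × 10^5 particles/mL / (66.7 particles/mL) = 1499.3
x = 1499.3 / 60 = 25.0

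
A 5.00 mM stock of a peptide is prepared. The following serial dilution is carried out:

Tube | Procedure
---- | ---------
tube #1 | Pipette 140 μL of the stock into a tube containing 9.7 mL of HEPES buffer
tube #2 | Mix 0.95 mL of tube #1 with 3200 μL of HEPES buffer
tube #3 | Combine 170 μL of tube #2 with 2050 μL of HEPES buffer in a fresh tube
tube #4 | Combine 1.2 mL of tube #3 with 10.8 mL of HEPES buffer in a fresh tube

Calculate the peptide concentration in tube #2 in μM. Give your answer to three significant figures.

Step 1: 140 μL + 9.7 mL = 9840 μL total → factor 9840/140 = 70.286
Step 2: 0.95 mL + 3200 μL = 4.15 mL total → factor 4.15/0.95 = 4.3684
Dilution factor through tube #2 = 70.286 × 4.3684 = 307.04
[tube #2] = 5.00 mM / 307.04 = 0.01628 mM = 16.3 μM

16.3 μM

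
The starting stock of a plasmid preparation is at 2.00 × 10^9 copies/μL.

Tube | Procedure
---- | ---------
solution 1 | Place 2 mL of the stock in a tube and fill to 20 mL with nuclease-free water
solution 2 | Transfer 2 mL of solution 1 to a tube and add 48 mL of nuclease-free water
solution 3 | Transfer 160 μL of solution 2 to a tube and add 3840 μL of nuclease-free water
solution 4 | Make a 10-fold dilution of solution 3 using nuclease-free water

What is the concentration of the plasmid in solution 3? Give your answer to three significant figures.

Step 1: 2 mL brought to 20 mL → factor 20/2 = 10
Step 2: 2 mL + 48 mL = 50 mL total → factor 50/2 = 25
Step 3: 160 μL + 3840 μL = 4000 μL total → factor 4000/160 = 25
Dilution factor through solution 3 = 10 × 25 × 25 = 6250
[solution 3] = 2.00 × 10^9 copies/μL / 6250 = 3.20 × 10^5 copies/μL

3.20 × 10^5 copies/μL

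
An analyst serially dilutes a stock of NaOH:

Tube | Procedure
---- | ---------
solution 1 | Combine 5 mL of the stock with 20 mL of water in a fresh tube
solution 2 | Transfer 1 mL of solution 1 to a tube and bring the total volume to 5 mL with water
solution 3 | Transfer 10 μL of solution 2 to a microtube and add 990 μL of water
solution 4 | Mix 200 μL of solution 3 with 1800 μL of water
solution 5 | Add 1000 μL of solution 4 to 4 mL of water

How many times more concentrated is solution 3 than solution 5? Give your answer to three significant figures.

Step 1: 5 mL + 20 mL = 25 mL total → factor 25/5 = 5
Step 2: 1 mL brought to 5 mL → factor 5/1 = 5
Step 3: 10 μL + 990 μL = 1000 μL total → factor 1000/10 = 100
Step 4: 200 μL + 1800 μL = 2000 μL total → factor 2000/200 = 10
Step 5: 1000 μL + 4 mL = 5000 μL total → factor 5000/1000 = 5
Dilution factor to solution 3 = 2500; to solution 5 = 1.25 × 10^5
[solution 3]/[solution 5] = (factor to solution 5)/(factor to solution 3) = 1.25 × 10^5/2500 = 50.0

50.0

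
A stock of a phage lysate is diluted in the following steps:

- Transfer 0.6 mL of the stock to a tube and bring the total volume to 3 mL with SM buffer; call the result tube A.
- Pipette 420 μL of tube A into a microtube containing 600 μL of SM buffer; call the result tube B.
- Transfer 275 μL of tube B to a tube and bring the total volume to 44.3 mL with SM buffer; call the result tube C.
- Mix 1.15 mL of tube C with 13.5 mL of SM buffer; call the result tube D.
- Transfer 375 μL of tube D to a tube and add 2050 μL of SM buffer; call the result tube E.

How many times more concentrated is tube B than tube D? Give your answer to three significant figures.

Step 1: 0.6 mL brought to 3 mL → factor 3/0.6 = 5
Step 2: 420 μL + 600 μL = 1020 μL total → factor 1020/420 = 2.4286
Step 3: 275 μL brought to 44.3 mL → factor 44300/275 = 161.09
Step 4: 1.15 mL + 13.5 mL = 14.65 mL total → factor 14.65/1.15 = 12.739
Dilution factor to tube B = 12.143; to tube D = 24919
[tube B]/[tube D] = (factor to tube D)/(factor to tube B) = 24919/12.143 = 2.05 × 10^3

2.05 × 10^3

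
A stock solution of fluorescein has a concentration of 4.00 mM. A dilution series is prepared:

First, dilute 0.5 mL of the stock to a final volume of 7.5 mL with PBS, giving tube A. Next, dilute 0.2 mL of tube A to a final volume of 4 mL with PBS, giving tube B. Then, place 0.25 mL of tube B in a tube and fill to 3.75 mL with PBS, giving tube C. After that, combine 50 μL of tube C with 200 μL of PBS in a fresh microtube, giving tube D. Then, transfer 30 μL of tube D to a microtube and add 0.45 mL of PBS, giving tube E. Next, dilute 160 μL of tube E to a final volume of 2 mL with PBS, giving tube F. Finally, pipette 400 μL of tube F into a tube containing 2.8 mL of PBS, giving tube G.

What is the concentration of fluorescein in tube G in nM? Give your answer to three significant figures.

0.111 nM

Step 1: 0.5 mL brought to 7.5 mL → factor 7.5/0.5 = 15
Step 2: 0.2 mL brought to 4 mL → factor 4/0.2 = 20
Step 3: 0.25 mL brought to 3.75 mL → factor 3.75/0.25 = 15
Step 4: 50 μL + 200 μL = 250 μL total → factor 250/50 = 5
Step 5: 30 μL + 0.45 mL = 480 μL total → factor 480/30 = 16
Step 6: 160 μL brought to 2 mL → factor 2000/160 = 12.5
Step 7: 400 μL + 2.8 mL = 3200 μL total → factor 3200/400 = 8
Overall dilution factor = 15 × 20 × 15 × 5 × 16 × 12.5 × 8 = 3.6 × 10^7
Final = 4.00 mM / 3.6 × 10^7 = 1.111 × 10^-7 mM = 0.111 nM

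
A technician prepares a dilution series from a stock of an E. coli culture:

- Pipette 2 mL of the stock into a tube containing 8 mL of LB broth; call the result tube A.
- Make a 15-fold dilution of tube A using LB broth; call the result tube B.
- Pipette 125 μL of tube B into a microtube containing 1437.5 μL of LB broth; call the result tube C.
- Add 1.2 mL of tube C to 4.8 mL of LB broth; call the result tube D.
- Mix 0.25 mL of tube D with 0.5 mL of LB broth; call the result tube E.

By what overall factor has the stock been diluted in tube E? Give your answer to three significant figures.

1.41 × 10^4

Step 1: 2 mL + 8 mL = 10 mL total → factor 10/2 = 5
Step 2: 15-fold → factor 15
Step 3: 125 μL + 1437.5 μL = 1562.5 μL total → factor 1562.5/125 = 12.5
Step 4: 1.2 mL + 4.8 mL = 6 mL total → factor 6/1.2 = 5
Step 5: 0.25 mL + 0.5 mL = 0.75 mL total → factor 0.75/0.25 = 3
Overall dilution factor = 5 × 15 × 12.5 × 5 × 3 = 14062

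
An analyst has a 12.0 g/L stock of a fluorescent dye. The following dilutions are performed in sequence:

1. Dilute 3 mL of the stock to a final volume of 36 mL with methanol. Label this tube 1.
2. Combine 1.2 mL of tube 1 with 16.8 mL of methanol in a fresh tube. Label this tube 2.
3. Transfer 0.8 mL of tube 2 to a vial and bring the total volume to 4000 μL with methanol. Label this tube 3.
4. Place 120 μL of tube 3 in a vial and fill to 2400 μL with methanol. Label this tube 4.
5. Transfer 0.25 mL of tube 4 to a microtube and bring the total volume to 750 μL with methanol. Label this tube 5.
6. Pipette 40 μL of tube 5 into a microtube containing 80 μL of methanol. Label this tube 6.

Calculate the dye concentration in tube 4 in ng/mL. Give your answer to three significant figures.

Step 1: 3 mL brought to 36 mL → factor 36/3 = 12
Step 2: 1.2 mL + 16.8 mL = 18 mL total → factor 18/1.2 = 15
Step 3: 0.8 mL brought to 4000 μL → factor 4/0.8 = 5
Step 4: 120 μL brought to 2400 μL → factor 2400/120 = 20
Dilution factor through tube 4 = 12 × 15 × 5 × 20 = 18000
[tube 4] = 12.0 g/L / 18000 = 0.0006667 g/L = 667 ng/mL

667 ng/mL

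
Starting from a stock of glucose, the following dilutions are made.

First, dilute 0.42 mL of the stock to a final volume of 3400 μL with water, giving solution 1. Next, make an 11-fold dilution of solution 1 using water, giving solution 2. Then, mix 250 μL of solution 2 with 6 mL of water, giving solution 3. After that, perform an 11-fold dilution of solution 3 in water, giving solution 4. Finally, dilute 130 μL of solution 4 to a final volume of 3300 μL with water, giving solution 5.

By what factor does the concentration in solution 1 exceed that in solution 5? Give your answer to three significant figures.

7.68 × 10^4

Step 1: 0.42 mL brought to 3400 μL → factor 3.4/0.42 = 8.0952
Step 2: 11-fold → factor 11
Step 3: 250 μL + 6 mL = 6250 μL total → factor 6250/250 = 25
Step 4: 11-fold → factor 11
Step 5: 130 μL brought to 3300 μL → factor 3300/130 = 25.385
Dilution factor to solution 1 = 8.0952; to solution 5 = 6.2162 × 10^5
[solution 1]/[solution 5] = (factor to solution 5)/(factor to solution 1) = 6.2162 × 10^5/8.0952 = 7.68 × 10^4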